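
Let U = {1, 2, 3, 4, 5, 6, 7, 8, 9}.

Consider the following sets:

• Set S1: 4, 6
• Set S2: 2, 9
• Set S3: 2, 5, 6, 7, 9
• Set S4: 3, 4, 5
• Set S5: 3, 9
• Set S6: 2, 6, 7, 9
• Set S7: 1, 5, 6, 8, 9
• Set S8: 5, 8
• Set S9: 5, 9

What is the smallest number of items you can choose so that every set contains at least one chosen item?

3

Take H = {4, 5, 9}. Each listed set contains at least one of these, so H is a hitting set of size 3.
The sets S1, S5, S8 are pairwise disjoint, so any hitting set needs a separate item for each — at least 3. Hence 3 is optimal.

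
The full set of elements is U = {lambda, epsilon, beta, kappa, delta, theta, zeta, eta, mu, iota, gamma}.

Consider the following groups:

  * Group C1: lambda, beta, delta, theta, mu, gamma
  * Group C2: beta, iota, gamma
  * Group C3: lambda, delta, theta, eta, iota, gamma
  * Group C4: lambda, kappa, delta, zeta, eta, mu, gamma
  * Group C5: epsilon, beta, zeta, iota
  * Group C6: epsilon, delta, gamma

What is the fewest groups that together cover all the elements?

3

C1, C4, and C5 cover everything between them: the union {lambda, epsilon, beta, kappa, delta, theta, zeta, eta, mu, iota, gamma} is all of U.
Only C4 contains kappa, so C4 is forced; the remaining 4 elements need at least 2 more groups (each remaining group adds at most 3) — so at least 3 groups are needed, and 3 is optimal.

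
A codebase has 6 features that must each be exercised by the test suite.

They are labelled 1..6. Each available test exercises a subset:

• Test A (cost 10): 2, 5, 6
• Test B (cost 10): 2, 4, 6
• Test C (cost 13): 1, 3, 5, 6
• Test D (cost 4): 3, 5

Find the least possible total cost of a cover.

B, C together cover every feature (B ∪ C = {1, 2, 3, 4, 5, 6}); total cost 10 + 13 = 23.
The greedy pick D, B, C costs 27; no covering selection beats 23.

23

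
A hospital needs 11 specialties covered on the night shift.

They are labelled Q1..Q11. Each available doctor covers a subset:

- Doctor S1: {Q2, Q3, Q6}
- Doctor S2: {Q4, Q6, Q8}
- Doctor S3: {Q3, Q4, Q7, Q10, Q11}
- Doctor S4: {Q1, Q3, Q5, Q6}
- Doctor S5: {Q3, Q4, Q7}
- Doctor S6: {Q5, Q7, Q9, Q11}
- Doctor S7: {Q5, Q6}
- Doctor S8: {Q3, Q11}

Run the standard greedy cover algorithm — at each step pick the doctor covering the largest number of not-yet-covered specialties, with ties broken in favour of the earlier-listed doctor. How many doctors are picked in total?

Greedy: pick S3 (covers 5 new) → pick S4 (covers 3 new) → pick S1 (covers 1 new) → pick S2 (covers 1 new) → pick S6 (covers 1 new). Total picks: 5.

5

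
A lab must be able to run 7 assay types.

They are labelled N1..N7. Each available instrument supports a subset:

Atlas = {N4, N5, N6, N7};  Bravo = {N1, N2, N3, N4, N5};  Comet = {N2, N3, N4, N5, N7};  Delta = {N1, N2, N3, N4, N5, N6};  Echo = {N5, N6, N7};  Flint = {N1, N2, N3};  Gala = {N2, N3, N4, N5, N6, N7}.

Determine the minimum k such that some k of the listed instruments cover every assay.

Take {Delta, Gala}. Their union is {N1, N2, N3, N4, N5, N6, N7}, which is all 7 assays.
No single instrument has all 7 assays (the largest, Delta, has 6), so 2 is optimal.

2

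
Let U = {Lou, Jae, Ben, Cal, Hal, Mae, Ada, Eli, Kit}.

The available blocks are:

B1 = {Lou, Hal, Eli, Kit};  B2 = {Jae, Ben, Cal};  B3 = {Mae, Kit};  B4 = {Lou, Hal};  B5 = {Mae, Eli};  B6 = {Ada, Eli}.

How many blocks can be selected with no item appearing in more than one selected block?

B2, B3, B4, B6 are pairwise disjoint (B2={Jae,Ben,Cal}; B3={Mae,Kit}; B4={Lou,Hal}; B6={Ada,Eli}).
Every remaining block overlaps one of these, and no 5 of the listed blocks are pairwise disjoint, so 4 is the maximum.

4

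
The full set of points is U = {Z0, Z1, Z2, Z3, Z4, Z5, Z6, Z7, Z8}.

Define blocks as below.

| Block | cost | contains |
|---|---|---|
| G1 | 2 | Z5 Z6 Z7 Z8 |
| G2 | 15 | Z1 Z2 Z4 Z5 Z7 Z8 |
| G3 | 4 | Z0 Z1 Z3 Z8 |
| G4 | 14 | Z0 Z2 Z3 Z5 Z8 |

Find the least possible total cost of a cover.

G1, G2, G3 together cover every point (G1 ∪ G2 ∪ G3 = {Z0, Z1, Z2, Z3, Z4, Z5, Z6, Z7, Z8}); total cost 2 + 15 + 4 = 21.
No covering selection has total cost below 21.

21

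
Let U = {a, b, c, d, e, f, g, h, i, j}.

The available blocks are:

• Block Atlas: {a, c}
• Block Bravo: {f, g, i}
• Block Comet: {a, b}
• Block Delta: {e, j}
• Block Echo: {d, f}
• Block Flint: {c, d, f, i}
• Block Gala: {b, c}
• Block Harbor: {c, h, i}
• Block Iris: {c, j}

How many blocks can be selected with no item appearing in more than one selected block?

Comet, Delta, Echo, Harbor are pairwise disjoint (Comet={a,b}; Delta={e,j}; Echo={d,f}; Harbor={c,h,i}).
Every remaining block overlaps one of these, and no 5 of the listed blocks are pairwise disjoint, so 4 is the maximum.

4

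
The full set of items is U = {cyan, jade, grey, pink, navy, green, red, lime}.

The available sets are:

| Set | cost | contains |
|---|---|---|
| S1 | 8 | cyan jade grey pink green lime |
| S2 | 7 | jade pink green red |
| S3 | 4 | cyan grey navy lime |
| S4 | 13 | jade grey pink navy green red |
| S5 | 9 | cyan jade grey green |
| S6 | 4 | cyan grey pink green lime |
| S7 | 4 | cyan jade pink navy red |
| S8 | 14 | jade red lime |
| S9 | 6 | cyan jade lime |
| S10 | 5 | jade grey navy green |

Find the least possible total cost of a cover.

S6, S7 together cover every item (S6 ∪ S7 = {cyan, jade, grey, pink, navy, green, red, lime}); total cost 4 + 4 = 8.
No covering selection has total cost below 8.

8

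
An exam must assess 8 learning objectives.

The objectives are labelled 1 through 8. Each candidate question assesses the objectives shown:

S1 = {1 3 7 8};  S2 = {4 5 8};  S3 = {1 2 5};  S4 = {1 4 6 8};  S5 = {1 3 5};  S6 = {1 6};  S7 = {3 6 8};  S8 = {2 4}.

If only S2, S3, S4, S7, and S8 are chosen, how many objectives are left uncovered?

Union of S2, S3, S4, S7, S8 = {1, 2, 3, 4, 5, 6, 8}.
Not covered: 7 — 1 objective.

1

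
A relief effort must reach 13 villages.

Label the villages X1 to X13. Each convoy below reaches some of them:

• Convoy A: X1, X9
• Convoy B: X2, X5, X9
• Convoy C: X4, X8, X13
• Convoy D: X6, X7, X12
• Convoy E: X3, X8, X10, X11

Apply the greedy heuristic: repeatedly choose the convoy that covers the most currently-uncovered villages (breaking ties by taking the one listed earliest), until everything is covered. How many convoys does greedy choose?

Greedy: pick E (covers 4 new) → pick B (covers 3 new) → pick D (covers 3 new) → pick C (covers 2 new) → pick A (covers 1 new). Total picks: 5.

5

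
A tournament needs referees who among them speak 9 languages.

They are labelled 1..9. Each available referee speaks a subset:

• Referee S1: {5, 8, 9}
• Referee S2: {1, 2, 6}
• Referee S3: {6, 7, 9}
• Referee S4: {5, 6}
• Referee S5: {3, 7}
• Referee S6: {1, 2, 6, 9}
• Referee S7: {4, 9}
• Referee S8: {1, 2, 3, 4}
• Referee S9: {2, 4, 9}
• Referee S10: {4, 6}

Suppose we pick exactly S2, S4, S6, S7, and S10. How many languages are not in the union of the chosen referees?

3

Union of S2, S4, S6, S7, S10 = {1, 2, 4, 5, 6, 9}.
Not covered: 3, 7, 8 — 3 languages.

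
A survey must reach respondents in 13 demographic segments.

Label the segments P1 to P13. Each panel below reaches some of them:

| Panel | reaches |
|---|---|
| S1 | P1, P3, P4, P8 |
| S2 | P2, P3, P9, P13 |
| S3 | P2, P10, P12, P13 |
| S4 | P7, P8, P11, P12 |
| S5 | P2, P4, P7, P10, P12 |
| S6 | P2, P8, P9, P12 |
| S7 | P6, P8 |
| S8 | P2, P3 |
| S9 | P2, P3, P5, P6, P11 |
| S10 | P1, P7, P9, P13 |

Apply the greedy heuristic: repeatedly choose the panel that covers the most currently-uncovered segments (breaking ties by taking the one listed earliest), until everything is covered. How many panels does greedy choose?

4

Greedy: pick S5 (covers 5 new) → pick S9 (covers 4 new) → pick S10 (covers 3 new) → pick S1 (covers 1 new). Total picks: 4.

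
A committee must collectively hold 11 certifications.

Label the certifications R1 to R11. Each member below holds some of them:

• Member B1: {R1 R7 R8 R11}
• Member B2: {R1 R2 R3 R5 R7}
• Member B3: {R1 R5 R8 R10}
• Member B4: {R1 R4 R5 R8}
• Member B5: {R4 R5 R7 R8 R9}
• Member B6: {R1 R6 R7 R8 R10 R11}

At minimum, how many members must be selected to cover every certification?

Take {B2, B5, B6}. Their union is {R1, R2, R3, R4, R5, R6, R7, R8, R9, R10, R11}, which is all 11 certifications.
Only B2 contains R2, so B2 is forced; the remaining 6 certifications need at least 2 more members (each remaining member adds at most 4) — so at least 3 members are needed, and 3 is optimal.

3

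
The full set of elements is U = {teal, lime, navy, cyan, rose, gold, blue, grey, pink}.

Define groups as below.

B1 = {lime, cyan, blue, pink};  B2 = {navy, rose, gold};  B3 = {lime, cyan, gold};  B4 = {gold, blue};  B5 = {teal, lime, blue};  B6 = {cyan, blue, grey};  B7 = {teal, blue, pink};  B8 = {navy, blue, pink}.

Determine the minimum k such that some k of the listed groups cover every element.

B2 and B5 and B6 and B7 together: B2 ∪ B5 ∪ B6 ∪ B7 = {teal, lime, navy, cyan, rose, gold, blue, grey, pink} — every element is covered.
No 3 of the 8 groups cover everything (all 56 combinations miss at least one element), so 4 is optimal.

4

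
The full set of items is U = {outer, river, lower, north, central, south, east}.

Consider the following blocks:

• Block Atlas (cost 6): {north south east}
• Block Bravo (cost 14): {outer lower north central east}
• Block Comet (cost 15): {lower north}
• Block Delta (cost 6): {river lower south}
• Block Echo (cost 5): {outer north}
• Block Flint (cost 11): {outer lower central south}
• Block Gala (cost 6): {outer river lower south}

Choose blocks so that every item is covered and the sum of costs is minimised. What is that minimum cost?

Bravo, Delta together cover every item (Bravo ∪ Delta = {outer, river, lower, north, central, south, east}); total cost 14 + 6 = 20.
The greedy pick Gala, Atlas, Flint costs 23; no covering selection beats 20.

20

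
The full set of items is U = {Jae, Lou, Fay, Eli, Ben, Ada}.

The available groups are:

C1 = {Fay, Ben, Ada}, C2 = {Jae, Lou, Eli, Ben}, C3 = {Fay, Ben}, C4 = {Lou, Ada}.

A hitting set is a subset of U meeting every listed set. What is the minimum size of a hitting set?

Take H = {Lou, Fay}. Each listed group contains at least one of these, so H is a hitting set of size 2.
The groups C3, C4 are pairwise disjoint, so any hitting set needs a separate item for each — at least 2. Hence 2 is optimal.

2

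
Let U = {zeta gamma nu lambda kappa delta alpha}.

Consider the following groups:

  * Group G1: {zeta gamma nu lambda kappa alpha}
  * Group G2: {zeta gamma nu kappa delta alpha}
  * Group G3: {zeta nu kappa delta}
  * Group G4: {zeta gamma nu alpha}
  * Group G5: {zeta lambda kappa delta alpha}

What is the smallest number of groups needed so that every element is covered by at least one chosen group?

2

G1 and G2 together: G1 ∪ G2 = {zeta, gamma, nu, lambda, kappa, delta, alpha} — every element is covered.
No single group has all 7 elements (the largest, G1, has 6), so 2 is optimal.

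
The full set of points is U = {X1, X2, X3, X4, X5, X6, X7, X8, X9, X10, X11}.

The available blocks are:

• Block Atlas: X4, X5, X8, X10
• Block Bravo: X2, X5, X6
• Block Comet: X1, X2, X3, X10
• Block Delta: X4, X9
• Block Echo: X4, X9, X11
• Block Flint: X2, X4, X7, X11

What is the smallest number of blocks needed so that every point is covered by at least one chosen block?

5

Atlas and Bravo and Comet and Echo and Flint together: Atlas ∪ Bravo ∪ Comet ∪ Echo ∪ Flint = {X1, X2, X3, X4, X5, X6, X7, X8, X9, X10, X11} — every point is covered.
No 4 of the 6 blocks cover everything (all 15 combinations miss at least one point), so 5 is optimal.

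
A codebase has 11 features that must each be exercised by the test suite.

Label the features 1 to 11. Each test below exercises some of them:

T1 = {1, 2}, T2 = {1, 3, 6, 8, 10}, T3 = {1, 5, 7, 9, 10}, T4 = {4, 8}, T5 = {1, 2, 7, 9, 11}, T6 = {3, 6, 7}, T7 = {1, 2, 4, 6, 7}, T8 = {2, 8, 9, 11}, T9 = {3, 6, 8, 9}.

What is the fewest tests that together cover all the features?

4

T3 and T7 and T8 and T9 together: T3 ∪ T7 ∪ T8 ∪ T9 = {1, 2, 3, 4, 5, 6, 7, 8, 9, 10, 11} — every feature is covered.
No 3 of the 9 tests cover everything (all 84 combinations miss at least one feature), so 4 is optimal.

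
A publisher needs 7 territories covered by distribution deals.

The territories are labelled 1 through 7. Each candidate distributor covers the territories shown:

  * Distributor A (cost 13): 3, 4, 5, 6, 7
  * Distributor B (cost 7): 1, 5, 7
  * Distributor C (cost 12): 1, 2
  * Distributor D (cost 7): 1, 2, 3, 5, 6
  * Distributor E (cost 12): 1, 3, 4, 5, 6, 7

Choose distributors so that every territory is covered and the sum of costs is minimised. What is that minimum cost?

19

D, E together cover every territory (D ∪ E = {1, 2, 3, 4, 5, 6, 7}); total cost 7 + 12 = 19.
No covering selection has total cost below 19.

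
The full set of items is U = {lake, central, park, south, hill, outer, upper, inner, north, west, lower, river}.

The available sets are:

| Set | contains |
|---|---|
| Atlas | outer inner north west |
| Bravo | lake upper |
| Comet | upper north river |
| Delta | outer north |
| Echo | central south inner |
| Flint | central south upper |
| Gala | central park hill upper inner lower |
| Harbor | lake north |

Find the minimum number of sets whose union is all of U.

Take {Atlas, Bravo, Comet, Flint, Gala}. Their union is {lake, central, park, south, hill, outer, upper, inner, north, west, lower, river}, which is all 12 items.
No 4 of the 8 sets cover everything (all 70 combinations miss at least one item), so 5 is optimal.

5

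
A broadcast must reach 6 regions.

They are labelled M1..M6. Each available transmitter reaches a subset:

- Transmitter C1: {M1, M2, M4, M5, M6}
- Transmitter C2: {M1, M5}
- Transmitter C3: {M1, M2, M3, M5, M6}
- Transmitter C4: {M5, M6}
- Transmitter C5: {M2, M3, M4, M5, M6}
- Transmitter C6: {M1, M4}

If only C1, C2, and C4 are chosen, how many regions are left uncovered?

1

Union of C1, C2, C4 = {M1, M2, M4, M5, M6}.
Not covered: M3 — 1 region.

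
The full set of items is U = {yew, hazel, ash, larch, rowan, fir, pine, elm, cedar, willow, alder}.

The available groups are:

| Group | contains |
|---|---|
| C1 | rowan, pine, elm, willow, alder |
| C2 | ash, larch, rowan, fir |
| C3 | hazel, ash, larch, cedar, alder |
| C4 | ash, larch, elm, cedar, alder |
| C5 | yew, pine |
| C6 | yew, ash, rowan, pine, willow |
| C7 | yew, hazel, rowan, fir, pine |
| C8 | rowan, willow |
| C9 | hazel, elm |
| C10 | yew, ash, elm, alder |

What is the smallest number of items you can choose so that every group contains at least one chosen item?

H = {hazel, rowan, pine, alder} meets every group (each contains at least one member of H), and |H| = 4.
No choice of 3 items meets every group, so 4 is the minimum.

4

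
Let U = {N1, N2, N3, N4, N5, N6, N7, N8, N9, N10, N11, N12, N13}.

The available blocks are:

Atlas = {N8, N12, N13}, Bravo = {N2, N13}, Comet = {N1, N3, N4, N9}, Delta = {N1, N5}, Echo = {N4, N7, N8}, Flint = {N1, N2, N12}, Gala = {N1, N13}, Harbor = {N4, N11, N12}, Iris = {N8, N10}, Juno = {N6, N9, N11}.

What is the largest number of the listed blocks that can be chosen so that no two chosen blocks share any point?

4

Bravo, Delta, Echo, Juno are pairwise disjoint (Bravo={N2,N13}; Delta={N1,N5}; Echo={N4,N7,N8}; Juno={N6,N9,N11}).
Every remaining block overlaps one of these, and no 5 of the listed blocks are pairwise disjoint, so 4 is the maximum.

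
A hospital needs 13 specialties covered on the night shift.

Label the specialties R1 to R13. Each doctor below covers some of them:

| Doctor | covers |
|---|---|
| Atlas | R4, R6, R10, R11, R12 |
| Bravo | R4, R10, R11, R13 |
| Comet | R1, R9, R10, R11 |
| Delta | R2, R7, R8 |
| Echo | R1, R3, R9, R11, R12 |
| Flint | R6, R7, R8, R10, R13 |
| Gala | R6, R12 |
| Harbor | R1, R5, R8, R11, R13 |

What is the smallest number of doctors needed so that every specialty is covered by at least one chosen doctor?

Atlas and Delta and Echo and Harbor together: Atlas ∪ Delta ∪ Echo ∪ Harbor = {R1, R2, R3, R4, R5, R6, R7, R8, R9, R10, R11, R12, R13} — every specialty is covered.
No 3 of the 8 doctors cover everything (all 56 combinations miss at least one specialty), so 4 is optimal.

4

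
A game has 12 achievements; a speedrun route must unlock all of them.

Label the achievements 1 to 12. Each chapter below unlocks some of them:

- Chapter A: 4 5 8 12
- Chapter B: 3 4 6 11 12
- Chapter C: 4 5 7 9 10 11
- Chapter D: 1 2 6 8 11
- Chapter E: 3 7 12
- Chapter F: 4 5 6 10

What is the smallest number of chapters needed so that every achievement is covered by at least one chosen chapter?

C and D and E together: C ∪ D ∪ E = {1, 2, 3, 4, 5, 6, 7, 8, 9, 10, 11, 12} — every achievement is covered.
Only D contains 1, so D is forced; the remaining 7 achievements need at least 2 more chapters (each remaining chapter adds at most 5) — so at least 3 chapters are needed, and 3 is optimal.

3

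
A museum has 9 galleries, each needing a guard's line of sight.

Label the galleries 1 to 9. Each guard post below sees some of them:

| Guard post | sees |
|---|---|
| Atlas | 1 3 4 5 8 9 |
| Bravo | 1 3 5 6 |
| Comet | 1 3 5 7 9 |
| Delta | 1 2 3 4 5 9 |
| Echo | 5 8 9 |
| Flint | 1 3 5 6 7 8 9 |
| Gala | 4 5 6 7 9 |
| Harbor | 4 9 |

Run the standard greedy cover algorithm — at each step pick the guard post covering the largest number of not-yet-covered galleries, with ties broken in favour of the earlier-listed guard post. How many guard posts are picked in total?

2

Greedy: pick Flint (covers 7 new) → pick Delta (covers 2 new). Total picks: 2.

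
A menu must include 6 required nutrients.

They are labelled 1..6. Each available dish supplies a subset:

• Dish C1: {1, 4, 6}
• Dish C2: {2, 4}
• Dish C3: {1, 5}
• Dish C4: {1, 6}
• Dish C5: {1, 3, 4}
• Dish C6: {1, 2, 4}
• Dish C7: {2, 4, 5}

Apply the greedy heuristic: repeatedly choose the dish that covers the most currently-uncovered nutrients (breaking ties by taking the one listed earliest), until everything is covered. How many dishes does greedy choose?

Greedy: pick C1 (covers 3 new) → pick C7 (covers 2 new) → pick C5 (covers 1 new). Total picks: 3.

3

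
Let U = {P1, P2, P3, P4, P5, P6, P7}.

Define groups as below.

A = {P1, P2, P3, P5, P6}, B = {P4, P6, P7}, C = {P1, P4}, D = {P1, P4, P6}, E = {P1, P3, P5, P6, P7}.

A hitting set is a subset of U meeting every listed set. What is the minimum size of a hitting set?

H = {P4, P5} meets every group (each contains at least one member of H), and |H| = 2.
No single point lies in every group, so at least 2 are needed and 2 is optimal.

2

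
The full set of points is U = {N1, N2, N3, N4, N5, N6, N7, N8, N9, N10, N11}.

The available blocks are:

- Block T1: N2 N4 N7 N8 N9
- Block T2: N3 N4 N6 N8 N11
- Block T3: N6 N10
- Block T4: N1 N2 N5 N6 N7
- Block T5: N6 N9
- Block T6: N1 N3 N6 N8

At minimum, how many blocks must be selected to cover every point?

T2, T3, T4, and T5 cover everything between them: the union {N1, N2, N3, N4, N5, N6, N7, N8, N9, N10, N11} is all of U.
No 3 of the 6 blocks cover everything (all 20 combinations miss at least one point), so 4 is optimal.

4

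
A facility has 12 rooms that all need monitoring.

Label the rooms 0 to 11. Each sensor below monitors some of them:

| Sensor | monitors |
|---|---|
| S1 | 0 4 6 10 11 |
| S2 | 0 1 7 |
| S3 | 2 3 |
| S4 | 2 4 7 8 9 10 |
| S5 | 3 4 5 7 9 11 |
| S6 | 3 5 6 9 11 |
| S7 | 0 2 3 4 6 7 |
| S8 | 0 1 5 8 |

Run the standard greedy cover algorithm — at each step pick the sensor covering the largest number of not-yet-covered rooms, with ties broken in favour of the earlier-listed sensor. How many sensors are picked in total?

Greedy: pick S4 (covers 6 new) → pick S6 (covers 4 new) → pick S2 (covers 2 new). Total picks: 3.

3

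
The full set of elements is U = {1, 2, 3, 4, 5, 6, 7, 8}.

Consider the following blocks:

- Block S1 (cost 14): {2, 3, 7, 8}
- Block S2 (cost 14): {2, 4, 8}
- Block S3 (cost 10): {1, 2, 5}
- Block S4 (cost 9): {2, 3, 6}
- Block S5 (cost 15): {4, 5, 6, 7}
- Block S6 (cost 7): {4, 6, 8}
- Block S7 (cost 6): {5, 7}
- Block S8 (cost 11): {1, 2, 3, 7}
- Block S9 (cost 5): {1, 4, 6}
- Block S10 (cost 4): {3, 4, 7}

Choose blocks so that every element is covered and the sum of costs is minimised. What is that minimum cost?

S3, S6, S10 together cover every element (S3 ∪ S6 ∪ S10 = {1, 2, 3, 4, 5, 6, 7, 8}); total cost 10 + 7 + 4 = 21.
The greedy pick S10, S9, S3, S6 costs 26; no covering selection beats 21.

21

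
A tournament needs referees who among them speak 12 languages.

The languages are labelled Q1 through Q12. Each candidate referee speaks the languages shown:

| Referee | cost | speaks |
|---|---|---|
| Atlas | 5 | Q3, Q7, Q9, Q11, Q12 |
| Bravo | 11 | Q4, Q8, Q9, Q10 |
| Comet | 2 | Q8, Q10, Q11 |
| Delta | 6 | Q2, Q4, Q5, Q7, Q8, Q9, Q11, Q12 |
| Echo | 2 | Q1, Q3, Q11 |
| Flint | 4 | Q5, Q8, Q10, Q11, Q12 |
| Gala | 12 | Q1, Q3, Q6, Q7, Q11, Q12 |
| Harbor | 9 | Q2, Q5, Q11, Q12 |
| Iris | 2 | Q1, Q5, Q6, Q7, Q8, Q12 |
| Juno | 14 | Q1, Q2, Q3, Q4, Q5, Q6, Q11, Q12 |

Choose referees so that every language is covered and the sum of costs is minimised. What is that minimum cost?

12

Comet, Delta, Echo, Iris together cover every language (Comet ∪ Delta ∪ Echo ∪ Iris = {Q1, Q2, Q3, Q4, Q5, Q6, Q7, Q8, Q9, Q10, Q11, Q12}); total cost 2 + 6 + 2 + 2 = 12.
No covering selection has total cost below 12.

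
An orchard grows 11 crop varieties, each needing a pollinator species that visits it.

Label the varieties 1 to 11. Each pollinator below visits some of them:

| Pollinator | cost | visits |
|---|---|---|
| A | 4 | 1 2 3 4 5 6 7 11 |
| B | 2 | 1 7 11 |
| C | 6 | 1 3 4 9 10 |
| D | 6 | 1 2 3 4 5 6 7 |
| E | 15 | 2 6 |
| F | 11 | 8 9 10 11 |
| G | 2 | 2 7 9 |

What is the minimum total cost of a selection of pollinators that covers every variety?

A, F together cover every variety (A ∪ F = {1, 2, 3, 4, 5, 6, 7, 8, 9, 10, 11}); total cost 4 + 11 = 15.
The greedy pick A, G, F costs 17; no covering selection beats 15.

15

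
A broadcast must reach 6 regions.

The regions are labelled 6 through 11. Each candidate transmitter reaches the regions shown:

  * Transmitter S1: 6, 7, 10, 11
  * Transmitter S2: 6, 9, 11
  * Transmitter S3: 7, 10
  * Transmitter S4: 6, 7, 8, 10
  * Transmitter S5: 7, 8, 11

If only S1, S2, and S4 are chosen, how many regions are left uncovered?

Union of S1, S2, S4 = {6, 7, 8, 9, 10, 11} — that's every region, so 0 are uncovered.

0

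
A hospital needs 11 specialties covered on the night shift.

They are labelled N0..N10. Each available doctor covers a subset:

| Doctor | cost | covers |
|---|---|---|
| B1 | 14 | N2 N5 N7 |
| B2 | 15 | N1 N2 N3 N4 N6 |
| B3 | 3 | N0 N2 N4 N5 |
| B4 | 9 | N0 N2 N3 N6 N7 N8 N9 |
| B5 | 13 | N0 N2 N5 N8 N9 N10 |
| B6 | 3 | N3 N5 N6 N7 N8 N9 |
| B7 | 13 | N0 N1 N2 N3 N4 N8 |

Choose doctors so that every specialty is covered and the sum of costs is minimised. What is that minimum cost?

B5, B6, B7 together cover every specialty (B5 ∪ B6 ∪ B7 = {N0, N1, N2, N3, N4, N5, N6, N7, N8, N9, N10}); total cost 13 + 3 + 13 = 29.
The greedy pick B6, B3, B5, B7 costs 32; no covering selection beats 29.

29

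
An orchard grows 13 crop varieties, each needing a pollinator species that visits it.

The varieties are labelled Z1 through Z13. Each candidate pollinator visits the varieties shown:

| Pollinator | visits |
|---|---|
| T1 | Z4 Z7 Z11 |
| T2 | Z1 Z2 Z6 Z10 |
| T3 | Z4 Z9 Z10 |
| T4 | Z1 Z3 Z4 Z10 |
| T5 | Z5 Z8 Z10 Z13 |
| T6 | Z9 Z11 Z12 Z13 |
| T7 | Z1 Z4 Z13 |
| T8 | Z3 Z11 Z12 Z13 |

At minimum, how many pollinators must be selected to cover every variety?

Take {T1, T2, T4, T5, T6}. Their union is {Z1, Z2, Z3, Z4, Z5, Z6, Z7, Z8, Z9, Z10, Z11, Z12, Z13}, which is all 13 varieties.
No 4 of the 8 pollinators cover everything (all 70 combinations miss at least one variety), so 5 is optimal.

5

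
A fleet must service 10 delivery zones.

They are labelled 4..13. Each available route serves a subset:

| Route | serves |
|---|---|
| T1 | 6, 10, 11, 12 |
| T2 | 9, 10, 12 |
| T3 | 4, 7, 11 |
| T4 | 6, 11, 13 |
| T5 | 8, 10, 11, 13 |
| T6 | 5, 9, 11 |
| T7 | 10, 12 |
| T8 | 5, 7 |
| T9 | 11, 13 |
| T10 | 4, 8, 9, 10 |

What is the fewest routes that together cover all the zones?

T1 and T3 and T5 and T6 together: T1 ∪ T3 ∪ T5 ∪ T6 = {4, 5, 6, 7, 8, 9, 10, 11, 12, 13} — every zone is covered.
No 3 of the 10 routes cover everything (all 120 combinations miss at least one zone), so 4 is optimal.

4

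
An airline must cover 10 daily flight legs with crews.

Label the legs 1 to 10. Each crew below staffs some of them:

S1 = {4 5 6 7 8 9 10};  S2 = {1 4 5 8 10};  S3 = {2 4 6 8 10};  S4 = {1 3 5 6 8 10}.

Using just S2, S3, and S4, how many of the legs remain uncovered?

Union of S2, S3, S4 = {1, 2, 3, 4, 5, 6, 8, 10}.
Not covered: 7, 9 — 2 legs.

2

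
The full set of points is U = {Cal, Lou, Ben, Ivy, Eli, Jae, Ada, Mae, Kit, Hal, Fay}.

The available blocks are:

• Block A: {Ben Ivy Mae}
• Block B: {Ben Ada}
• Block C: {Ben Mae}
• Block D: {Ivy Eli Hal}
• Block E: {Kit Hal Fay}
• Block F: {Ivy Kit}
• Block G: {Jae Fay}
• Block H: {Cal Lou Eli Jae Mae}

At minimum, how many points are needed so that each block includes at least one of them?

4

T = {Ben, Jae, Kit, Hal} meets every block (each contains at least one member of T), and |T| = 4.
No choice of 3 points meets every block, so 4 is the minimum.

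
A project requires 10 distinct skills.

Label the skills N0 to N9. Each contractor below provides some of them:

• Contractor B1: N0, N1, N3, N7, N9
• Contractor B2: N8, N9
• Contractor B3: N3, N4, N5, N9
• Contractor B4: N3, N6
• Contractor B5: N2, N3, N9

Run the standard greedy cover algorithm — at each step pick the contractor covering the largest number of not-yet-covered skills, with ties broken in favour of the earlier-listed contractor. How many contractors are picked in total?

5

Greedy: pick B1 (covers 5 new) → pick B3 (covers 2 new) → pick B2 (covers 1 new) → pick B4 (covers 1 new) → pick B5 (covers 1 new). Total picks: 5.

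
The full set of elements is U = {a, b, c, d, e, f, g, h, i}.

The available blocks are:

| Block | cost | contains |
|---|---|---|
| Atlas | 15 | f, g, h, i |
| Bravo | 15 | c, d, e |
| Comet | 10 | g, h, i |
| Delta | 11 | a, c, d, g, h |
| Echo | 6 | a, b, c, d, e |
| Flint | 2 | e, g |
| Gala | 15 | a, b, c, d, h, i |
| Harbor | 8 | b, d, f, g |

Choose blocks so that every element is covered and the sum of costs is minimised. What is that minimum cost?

21

Atlas, Echo together cover every element (Atlas ∪ Echo = {a, b, c, d, e, f, g, h, i}); total cost 15 + 6 = 21.
The greedy pick Flint, Echo, Atlas costs 23; no covering selection beats 21.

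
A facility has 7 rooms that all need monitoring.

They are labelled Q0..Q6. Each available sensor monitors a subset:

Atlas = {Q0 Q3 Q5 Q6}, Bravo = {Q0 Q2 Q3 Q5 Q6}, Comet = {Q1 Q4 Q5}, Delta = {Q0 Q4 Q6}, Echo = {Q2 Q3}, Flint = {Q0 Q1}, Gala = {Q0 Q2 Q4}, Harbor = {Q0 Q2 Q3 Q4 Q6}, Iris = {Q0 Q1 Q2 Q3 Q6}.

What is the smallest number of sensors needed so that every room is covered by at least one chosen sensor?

2

Take {Comet, Harbor}. Their union is {Q0, Q1, Q2, Q3, Q4, Q5, Q6}, which is all 7 rooms.
No single sensor has all 7 rooms (the largest, Bravo, has 5), so 2 is optimal.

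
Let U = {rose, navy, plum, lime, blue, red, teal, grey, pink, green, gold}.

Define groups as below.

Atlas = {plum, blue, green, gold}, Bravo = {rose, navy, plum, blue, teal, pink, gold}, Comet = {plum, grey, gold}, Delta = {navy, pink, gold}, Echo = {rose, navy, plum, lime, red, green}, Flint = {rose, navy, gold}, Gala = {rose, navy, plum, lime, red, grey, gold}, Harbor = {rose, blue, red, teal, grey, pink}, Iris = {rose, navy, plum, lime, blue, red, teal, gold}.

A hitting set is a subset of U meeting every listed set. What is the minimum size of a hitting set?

2

The 2 items {red, gold} hit every group.
No single item lies in every group, so at least 2 are needed and 2 is optimal.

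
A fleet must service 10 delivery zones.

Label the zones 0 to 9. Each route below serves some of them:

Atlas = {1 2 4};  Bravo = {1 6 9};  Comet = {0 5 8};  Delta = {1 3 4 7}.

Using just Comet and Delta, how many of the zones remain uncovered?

Union of Comet, Delta = {0, 1, 3, 4, 5, 7, 8}.
Not covered: 2, 6, 9 — 3 zones.

3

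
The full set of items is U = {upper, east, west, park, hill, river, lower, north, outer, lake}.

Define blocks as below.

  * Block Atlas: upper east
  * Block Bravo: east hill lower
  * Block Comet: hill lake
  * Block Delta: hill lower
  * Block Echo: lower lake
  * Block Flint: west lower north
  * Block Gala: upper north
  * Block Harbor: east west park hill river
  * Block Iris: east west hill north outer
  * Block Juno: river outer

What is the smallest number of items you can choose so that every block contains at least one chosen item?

4

Take H = {upper, hill, lower, outer}. Each listed block contains at least one of these, so H is a hitting set of size 4.
The blocks Atlas, Comet, Flint, Juno are pairwise disjoint, so any hitting set needs a separate item for each — at least 4. Hence 4 is optimal.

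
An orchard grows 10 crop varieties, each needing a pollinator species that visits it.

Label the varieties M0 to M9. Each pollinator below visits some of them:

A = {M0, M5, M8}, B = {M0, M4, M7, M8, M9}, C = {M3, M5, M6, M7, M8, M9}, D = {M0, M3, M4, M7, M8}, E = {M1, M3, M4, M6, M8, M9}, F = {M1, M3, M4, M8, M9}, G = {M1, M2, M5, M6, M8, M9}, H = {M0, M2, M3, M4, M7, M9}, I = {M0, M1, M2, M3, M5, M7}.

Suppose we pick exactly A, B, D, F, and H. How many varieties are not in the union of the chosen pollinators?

Union of A, B, D, F, H = {M0, M1, M2, M3, M4, M5, M7, M8, M9}.
Not covered: M6 — 1 variety.

1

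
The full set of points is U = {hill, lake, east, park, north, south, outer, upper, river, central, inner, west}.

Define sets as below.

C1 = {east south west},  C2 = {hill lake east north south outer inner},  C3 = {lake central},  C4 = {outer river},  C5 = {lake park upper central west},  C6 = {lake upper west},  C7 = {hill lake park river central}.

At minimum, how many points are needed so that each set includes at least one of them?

3

The 3 points {lake, south, river} hit every set.
The sets C1, C3, C4 are pairwise disjoint, so any hitting set needs a separate point for each — at least 3. Hence 3 is optimal.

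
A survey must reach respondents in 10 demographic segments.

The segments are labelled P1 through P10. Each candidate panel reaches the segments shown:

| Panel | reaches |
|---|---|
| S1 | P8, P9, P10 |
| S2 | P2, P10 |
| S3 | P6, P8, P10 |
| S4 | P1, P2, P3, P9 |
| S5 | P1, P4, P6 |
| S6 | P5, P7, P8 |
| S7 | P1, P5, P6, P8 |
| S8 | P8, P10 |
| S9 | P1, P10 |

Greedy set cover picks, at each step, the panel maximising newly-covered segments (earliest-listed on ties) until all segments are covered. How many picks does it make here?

Greedy: pick S4 (covers 4 new) → pick S3 (covers 3 new) → pick S6 (covers 2 new) → pick S5 (covers 1 new). Total picks: 4.

4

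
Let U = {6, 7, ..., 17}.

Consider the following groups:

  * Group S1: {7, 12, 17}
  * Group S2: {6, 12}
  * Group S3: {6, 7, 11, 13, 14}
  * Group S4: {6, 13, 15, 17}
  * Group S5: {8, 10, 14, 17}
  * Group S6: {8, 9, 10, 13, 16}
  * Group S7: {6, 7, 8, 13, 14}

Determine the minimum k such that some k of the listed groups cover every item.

Take {S2, S3, S4, S6}. Their union is {6, 7, 8, 9, 10, 11, 12, 13, 14, 15, 16, 17}, which is all 12 items.
No 3 of the 7 groups cover everything (all 35 combinations miss at least one item), so 4 is optimal.

4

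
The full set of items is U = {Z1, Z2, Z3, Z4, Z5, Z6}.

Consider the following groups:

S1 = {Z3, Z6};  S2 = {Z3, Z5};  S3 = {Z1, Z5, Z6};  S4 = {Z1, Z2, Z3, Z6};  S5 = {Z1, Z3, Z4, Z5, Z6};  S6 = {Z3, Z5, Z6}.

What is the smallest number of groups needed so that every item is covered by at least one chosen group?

S4 and S5 together: S4 ∪ S5 = {Z1, Z2, Z3, Z4, Z5, Z6} — every item is covered.
No single group has all 6 items (the largest, S5, has 5), so 2 is optimal.

2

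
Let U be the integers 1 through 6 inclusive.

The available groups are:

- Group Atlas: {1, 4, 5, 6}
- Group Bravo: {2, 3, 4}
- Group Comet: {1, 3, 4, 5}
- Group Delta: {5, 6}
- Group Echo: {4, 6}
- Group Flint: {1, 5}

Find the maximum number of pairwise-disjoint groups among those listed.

2

Bravo, Delta are pairwise disjoint (Bravo={2,3,4}; Delta={5,6}).
Every remaining group overlaps one of these, and no 3 of the listed groups are pairwise disjoint, so 2 is the maximum.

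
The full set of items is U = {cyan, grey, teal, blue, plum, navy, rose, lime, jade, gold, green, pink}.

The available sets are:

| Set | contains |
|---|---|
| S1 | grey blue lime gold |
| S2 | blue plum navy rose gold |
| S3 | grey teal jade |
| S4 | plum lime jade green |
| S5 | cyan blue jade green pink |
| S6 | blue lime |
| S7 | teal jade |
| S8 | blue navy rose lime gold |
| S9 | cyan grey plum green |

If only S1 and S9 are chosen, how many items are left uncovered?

Union of S1, S9 = {cyan, grey, blue, plum, lime, gold, green}.
Not covered: teal, navy, rose, jade, pink — 5 items.

5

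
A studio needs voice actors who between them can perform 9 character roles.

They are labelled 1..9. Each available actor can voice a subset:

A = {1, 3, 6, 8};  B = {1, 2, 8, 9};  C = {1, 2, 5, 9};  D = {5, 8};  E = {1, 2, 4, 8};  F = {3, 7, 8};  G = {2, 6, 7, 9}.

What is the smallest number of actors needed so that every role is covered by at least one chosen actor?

4

A and C and E and G together: A ∪ C ∪ E ∪ G = {1, 2, 3, 4, 5, 6, 7, 8, 9} — every role is covered.
No 3 of the 7 actors cover everything (all 35 combinations miss at least one role), so 4 is optimal.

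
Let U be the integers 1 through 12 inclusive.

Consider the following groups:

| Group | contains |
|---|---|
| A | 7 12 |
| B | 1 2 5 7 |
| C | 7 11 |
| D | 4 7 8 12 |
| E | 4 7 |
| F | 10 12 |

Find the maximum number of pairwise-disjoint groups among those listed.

2

C, F are pairwise disjoint (C={7,11}; F={10,12}).
Every remaining group overlaps one of these, and no 3 of the listed groups are pairwise disjoint, so 2 is the maximum.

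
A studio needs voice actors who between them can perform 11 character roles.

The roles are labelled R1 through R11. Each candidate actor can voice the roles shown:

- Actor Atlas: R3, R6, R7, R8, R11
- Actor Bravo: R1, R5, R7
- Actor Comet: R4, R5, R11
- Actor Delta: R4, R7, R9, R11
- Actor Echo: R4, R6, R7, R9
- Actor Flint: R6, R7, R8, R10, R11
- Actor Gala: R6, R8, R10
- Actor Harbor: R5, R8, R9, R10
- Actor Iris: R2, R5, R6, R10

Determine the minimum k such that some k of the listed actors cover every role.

Atlas and Bravo and Delta and Iris together: Atlas ∪ Bravo ∪ Delta ∪ Iris = {R1, R2, R3, R4, R5, R6, R7, R8, R9, R10, R11} — every role is covered.
No 3 of the 9 actors cover everything (all 84 combinations miss at least one role), so 4 is optimal.

4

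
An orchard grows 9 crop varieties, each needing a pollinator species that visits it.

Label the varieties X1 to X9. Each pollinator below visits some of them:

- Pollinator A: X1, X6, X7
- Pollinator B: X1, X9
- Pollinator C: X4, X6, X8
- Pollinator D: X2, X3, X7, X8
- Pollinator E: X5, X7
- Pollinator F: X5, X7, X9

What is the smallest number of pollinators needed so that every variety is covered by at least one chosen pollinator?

4

Take {A, C, D, F}. Their union is {X1, X2, X3, X4, X5, X6, X7, X8, X9}, which is all 9 varieties.
Only D contains X2, so D is forced; the remaining 5 varieties need at least 3 more pollinators (each remaining pollinator adds at most 2) — so at least 4 pollinators are needed, and 4 is optimal.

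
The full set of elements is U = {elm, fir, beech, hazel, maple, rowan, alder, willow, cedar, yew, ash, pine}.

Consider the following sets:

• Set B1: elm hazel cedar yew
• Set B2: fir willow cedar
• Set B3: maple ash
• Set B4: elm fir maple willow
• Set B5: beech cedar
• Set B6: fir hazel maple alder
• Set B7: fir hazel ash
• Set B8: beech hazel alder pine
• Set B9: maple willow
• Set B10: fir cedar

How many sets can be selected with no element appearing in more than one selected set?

3

B5, B7, B9 are pairwise disjoint (B5={beech,cedar}; B7={fir,hazel,ash}; B9={maple,willow}).
Every remaining set overlaps one of these, and no 4 of the listed sets are pairwise disjoint, so 3 is the maximum.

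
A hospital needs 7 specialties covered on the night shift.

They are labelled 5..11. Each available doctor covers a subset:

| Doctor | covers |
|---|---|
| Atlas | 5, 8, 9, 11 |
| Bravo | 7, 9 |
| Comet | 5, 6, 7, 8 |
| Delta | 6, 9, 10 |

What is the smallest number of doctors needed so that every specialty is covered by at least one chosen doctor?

Take {Atlas, Bravo, Delta}. Their union is {5, 6, 7, 8, 9, 10, 11}, which is all 7 specialties.
Only Delta contains 10, so Delta is forced; the remaining 4 specialties need at least 2 more doctors (each remaining doctor adds at most 3) — so at least 3 doctors are needed, and 3 is optimal.

3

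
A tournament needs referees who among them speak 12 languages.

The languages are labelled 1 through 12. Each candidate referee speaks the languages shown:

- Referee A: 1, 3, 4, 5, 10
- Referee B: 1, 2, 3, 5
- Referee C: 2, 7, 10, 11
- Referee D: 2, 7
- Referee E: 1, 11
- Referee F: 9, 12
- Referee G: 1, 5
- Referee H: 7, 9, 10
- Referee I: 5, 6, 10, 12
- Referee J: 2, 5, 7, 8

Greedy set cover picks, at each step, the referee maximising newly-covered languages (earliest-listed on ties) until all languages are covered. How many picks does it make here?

5

Greedy: pick A (covers 5 new) → pick C (covers 3 new) → pick F (covers 2 new) → pick I (covers 1 new) → pick J (covers 1 new). Total picks: 5.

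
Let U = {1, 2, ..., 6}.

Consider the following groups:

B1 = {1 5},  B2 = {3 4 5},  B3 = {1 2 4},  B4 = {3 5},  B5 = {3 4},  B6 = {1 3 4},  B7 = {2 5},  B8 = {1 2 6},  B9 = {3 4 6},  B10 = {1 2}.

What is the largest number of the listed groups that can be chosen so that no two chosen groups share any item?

2

B5, B8 are pairwise disjoint (B5={3,4}; B8={1,2,6}).
Every remaining group overlaps one of these, and no 3 of the listed groups are pairwise disjoint, so 2 is the maximum.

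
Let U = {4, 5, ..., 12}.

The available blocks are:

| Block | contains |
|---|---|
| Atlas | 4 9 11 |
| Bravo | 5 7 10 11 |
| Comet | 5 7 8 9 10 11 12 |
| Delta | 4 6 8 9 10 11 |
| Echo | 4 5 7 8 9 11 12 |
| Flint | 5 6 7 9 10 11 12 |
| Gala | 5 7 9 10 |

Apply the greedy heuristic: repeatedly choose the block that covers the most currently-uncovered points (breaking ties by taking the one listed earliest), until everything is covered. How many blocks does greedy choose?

2

Greedy: pick Comet (covers 7 new) → pick Delta (covers 2 new). Total picks: 2.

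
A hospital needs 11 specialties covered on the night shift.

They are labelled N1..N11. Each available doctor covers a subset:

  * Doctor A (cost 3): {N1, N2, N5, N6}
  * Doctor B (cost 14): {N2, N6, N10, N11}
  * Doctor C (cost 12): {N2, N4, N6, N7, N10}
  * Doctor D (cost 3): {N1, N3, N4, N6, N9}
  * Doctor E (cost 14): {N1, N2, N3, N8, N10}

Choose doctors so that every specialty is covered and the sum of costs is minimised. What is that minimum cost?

A, B, C, D, E together cover every specialty (A ∪ B ∪ C ∪ D ∪ E = {N1, N2, N3, N4, N5, N6, N7, N8, N9, N10, N11}); total cost 3 + 14 + 12 + 3 + 14 = 46.
No covering selection has total cost below 46.

46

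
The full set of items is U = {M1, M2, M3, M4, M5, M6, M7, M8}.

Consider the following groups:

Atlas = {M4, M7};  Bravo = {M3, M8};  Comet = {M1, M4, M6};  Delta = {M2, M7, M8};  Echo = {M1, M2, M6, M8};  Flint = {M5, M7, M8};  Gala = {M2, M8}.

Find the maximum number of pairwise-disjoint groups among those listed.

2

Atlas, Bravo are pairwise disjoint (Atlas={M4,M7}; Bravo={M3,M8}).
Every remaining group overlaps one of these, and no 3 of the listed groups are pairwise disjoint, so 2 is the maximum.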